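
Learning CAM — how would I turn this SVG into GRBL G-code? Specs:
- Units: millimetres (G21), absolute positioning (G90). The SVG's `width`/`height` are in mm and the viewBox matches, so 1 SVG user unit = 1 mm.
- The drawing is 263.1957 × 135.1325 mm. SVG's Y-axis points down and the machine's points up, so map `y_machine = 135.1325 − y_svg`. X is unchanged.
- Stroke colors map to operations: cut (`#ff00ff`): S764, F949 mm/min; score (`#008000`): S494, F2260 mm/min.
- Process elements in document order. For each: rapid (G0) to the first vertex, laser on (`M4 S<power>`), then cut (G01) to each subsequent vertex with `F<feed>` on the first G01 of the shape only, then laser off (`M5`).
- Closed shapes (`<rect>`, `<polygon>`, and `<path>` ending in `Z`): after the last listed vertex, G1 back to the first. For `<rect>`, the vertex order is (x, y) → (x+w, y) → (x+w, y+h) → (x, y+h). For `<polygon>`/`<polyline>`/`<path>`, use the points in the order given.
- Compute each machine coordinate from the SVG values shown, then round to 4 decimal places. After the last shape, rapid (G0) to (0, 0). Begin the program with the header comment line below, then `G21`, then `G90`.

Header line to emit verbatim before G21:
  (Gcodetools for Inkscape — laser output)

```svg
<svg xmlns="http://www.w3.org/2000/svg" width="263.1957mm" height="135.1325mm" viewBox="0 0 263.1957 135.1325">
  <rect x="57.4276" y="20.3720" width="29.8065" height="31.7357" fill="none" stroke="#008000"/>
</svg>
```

1 u = 1 mm; y_m = 135.1325 − y.

[1] `<rect>` rectangle, #008000→score S494 F2260: (57.4276,114.7605) → (87.2341,114.7605) → (87.2341,83.0248) → (57.4276,83.0248) → (57.4276,114.7605) (closed)

(Gcodetools for Inkscape — laser output)
G21
G90
G0 X57.4276 Y114.7605
M4 S494
G01 X87.2341 Y114.7605 F2260
G01 X87.2341 Y83.0248
G01 X57.4276 Y83.0248
G01 X57.4276 Y114.7605
M5
G0 X0.0000 Y0.0000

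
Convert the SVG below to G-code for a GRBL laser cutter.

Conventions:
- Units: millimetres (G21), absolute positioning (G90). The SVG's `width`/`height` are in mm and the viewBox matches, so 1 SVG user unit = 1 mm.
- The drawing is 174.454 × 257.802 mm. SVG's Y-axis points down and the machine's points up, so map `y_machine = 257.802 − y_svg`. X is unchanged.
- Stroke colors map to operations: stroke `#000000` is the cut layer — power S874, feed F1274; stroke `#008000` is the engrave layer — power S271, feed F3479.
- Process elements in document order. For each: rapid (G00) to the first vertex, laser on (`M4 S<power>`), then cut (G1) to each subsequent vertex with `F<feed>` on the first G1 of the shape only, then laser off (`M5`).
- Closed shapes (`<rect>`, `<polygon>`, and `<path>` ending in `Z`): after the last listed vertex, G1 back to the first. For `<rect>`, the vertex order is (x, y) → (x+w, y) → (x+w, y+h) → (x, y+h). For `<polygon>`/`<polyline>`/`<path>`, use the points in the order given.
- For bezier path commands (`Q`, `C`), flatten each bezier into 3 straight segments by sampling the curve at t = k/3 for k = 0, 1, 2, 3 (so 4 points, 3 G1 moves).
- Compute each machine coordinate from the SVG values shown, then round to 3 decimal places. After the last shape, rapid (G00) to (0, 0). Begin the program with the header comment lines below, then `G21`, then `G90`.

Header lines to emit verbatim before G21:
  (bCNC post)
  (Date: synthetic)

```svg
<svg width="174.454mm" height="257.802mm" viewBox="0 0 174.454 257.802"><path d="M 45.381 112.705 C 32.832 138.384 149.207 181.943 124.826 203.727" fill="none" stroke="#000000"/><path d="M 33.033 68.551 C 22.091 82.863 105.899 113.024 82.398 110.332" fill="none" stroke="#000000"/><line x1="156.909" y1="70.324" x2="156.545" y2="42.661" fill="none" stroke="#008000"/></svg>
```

1 u = 1 mm; y_m = 257.802 − y.

[1] `<path>` cubic bezier, #000000→cut S874 F1274: (45.381,145.097) → (65.819,114.927) → (112.276,81.649) → (124.826,54.075)

[2] `<path>` cubic bezier, #000000→cut S874 F1274: (33.033,189.251) → (46.191,171.460) → (77.613,153.925) → (82.398,147.470)

[3] `<line>` line segment, #008000→engrave S271 F3479: (156.909,187.478) → (156.545,215.141)

(bCNC post)
(Date: synthetic)
G21
G90
G00 X45.381 Y145.097
M4 S874
G1 X65.819 Y114.927 F1274
G1 X112.276 Y81.649
G1 X124.826 Y54.075
M5
G00 X33.033 Y189.251
M4 S874
G1 X46.191 Y171.460 F1274
G1 X77.613 Y153.925
G1 X82.398 Y147.470
M5
G00 X156.909 Y187.478
M4 S271
G1 X156.545 Y215.141 F3479
M5
G00 X0.000 Y0.000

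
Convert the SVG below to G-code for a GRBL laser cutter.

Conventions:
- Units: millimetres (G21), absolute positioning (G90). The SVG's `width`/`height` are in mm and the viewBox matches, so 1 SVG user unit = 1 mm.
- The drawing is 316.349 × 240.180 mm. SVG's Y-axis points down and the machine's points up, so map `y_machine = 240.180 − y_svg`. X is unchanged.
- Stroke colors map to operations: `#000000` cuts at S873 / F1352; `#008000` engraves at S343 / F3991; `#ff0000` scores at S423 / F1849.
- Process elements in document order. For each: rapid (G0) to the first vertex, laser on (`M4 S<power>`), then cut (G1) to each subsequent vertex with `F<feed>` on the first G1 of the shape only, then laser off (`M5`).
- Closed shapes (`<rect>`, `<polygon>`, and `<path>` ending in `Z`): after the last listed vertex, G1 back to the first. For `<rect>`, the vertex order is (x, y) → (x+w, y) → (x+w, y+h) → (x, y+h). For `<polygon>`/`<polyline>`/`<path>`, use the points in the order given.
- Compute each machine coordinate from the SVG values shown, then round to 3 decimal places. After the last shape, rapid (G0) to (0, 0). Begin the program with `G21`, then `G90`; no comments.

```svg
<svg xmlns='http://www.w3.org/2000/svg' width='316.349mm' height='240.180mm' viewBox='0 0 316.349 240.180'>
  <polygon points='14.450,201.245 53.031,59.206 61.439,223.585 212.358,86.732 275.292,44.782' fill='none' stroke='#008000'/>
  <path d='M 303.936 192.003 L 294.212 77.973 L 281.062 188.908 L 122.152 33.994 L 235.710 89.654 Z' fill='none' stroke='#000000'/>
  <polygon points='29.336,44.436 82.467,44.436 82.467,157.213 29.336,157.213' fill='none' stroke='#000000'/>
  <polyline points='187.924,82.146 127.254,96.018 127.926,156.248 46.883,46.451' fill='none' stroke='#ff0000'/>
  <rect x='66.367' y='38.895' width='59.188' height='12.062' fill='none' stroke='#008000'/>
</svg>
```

1 u = 1 mm; y_m = 240.180 − y.

[1] `<polygon>` closed polygon, #008000→engrave S343 F3991: (14.450,38.935) → (53.031,180.974) → (61.439,16.595) → (212.358,153.448) → (275.292,195.398) → (14.450,38.935) (closed)

[2] `<path>` closed polygon, #000000→cut S873 F1352: (303.936,48.177) → (294.212,162.207) → (281.062,51.272) → (122.152,206.186) → (235.710,150.526) → (303.936,48.177) (closed)

[3] `<polygon>` rectangle, #000000→cut S873 F1352: (29.336,195.744) → (82.467,195.744) → (82.467,82.967) → (29.336,82.967) → (29.336,195.744) (closed)

[4] `<polyline>` open polyline, #ff0000→score S423 F1849: (187.924,158.034) → (127.254,144.162) → (127.926,83.932) → (46.883,193.729)

[5] `<rect>` rectangle, #008000→engrave S343 F3991: (66.367,201.285) → (125.555,201.285) → (125.555,189.223) → (66.367,189.223) → (66.367,201.285) (closed)

G21
G90
G0 X14.450 Y38.935
M4 S343
G1 X53.031 Y180.974 F3991
G1 X61.439 Y16.595
G1 X212.358 Y153.448
G1 X275.292 Y195.398
G1 X14.450 Y38.935
M5
G0 X303.936 Y48.177
M4 S873
G1 X294.212 Y162.207 F1352
G1 X281.062 Y51.272
G1 X122.152 Y206.186
G1 X235.710 Y150.526
G1 X303.936 Y48.177
M5
G0 X29.336 Y195.744
M4 S873
G1 X82.467 Y195.744 F1352
G1 X82.467 Y82.967
G1 X29.336 Y82.967
G1 X29.336 Y195.744
M5
G0 X187.924 Y158.034
M4 S423
G1 X127.254 Y144.162 F1849
G1 X127.926 Y83.932
G1 X46.883 Y193.729
M5
G0 X66.367 Y201.285
M4 S343
G1 X125.555 Y201.285 F3991
G1 X125.555 Y189.223
G1 X66.367 Y189.223
G1 X66.367 Y201.285
M5
G0 X0.000 Y0.000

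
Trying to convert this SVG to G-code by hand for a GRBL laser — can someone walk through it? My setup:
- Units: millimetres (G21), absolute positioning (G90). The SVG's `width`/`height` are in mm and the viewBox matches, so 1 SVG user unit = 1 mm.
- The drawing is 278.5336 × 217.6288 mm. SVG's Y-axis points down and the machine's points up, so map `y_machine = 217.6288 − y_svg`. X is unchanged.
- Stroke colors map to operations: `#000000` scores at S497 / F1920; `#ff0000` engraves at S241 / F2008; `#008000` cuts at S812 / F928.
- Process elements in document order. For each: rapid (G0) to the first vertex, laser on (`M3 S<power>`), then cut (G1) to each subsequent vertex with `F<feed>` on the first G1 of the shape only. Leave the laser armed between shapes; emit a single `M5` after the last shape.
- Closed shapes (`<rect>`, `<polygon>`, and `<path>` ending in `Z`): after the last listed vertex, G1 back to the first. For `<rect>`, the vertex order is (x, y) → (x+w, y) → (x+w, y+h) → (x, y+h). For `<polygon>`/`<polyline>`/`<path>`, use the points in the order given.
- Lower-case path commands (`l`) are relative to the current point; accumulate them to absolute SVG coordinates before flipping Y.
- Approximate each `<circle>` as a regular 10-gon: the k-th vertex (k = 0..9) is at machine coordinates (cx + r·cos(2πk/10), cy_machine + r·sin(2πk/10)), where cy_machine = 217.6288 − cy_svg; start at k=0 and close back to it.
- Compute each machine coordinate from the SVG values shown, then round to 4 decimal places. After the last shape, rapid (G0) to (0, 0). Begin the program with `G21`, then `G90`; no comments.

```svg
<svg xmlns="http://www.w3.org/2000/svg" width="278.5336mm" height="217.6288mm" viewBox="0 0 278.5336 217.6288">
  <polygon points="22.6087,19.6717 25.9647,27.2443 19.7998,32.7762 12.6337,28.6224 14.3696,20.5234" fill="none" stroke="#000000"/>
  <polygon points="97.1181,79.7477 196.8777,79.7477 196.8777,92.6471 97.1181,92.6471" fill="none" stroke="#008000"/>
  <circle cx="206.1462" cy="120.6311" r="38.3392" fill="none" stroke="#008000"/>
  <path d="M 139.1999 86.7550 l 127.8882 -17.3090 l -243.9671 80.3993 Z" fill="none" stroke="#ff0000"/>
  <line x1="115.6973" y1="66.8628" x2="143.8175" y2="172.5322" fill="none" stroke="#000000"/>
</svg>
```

1 u = 1 mm; y_m = 217.6288 − y.

[1] `<polygon>` regular polygon, #000000→score S497 F1920: (22.6087,197.9571) → (25.9647,190.3845) → (19.7998,184.8526) → (12.6337,189.0064) → (14.3696,197.1054) → (22.6087,197.9571) (closed)

[2] `<polygon>` rectangle, #008000→cut S812 F928: (97.1181,137.8811) → (196.8777,137.8811) → (196.8777,124.9817) → (97.1181,124.9817) → (97.1181,137.8811) (closed)

[3] `<circle>` circle, #008000→cut S812 F928: (244.4854,96.9977) → (237.1633,119.5329) → (217.9937,133.4604) → (194.2987,133.4604) → (175.1291,119.5329) → (167.8070,96.9977) → (175.1291,74.4625) → (194.2987,60.5350) → (217.9937,60.5350) → (237.1633,74.4625) → (244.4854,96.9977) (closed)

[4] `<path>` closed polygon, #ff0000→engrave S241 F2008: (139.1999,130.8738) → (267.0881,148.1828) → (23.1210,67.7835) → (139.1999,130.8738) (closed)

[5] `<line>` line segment, #000000→score S497 F1920: (115.6973,150.7660) → (143.8175,45.0966)

G21
G90
G0 X22.6087 Y197.9571
M3 S497
G1 X25.9647 Y190.3845 F1920
G1 X19.7998 Y184.8526
G1 X12.6337 Y189.0064
G1 X14.3696 Y197.1054
G1 X22.6087 Y197.9571
G0 X97.1181 Y137.8811
M3 S812
G1 X196.8777 Y137.8811 F928
G1 X196.8777 Y124.9817
G1 X97.1181 Y124.9817
G1 X97.1181 Y137.8811
G0 X244.4854 Y96.9977
M3 S812
G1 X237.1633 Y119.5329 F928
G1 X217.9937 Y133.4604
G1 X194.2987 Y133.4604
G1 X175.1291 Y119.5329
G1 X167.8070 Y96.9977
G1 X175.1291 Y74.4625
G1 X194.2987 Y60.5350
G1 X217.9937 Y60.5350
G1 X237.1633 Y74.4625
G1 X244.4854 Y96.9977
G0 X139.1999 Y130.8738
M3 S241
G1 X267.0881 Y148.1828 F2008
G1 X23.1210 Y67.7835
G1 X139.1999 Y130.8738
G0 X115.6973 Y150.7660
M3 S497
G1 X143.8175 Y45.0966 F1920
M5
G0 X0.0000 Y0.0000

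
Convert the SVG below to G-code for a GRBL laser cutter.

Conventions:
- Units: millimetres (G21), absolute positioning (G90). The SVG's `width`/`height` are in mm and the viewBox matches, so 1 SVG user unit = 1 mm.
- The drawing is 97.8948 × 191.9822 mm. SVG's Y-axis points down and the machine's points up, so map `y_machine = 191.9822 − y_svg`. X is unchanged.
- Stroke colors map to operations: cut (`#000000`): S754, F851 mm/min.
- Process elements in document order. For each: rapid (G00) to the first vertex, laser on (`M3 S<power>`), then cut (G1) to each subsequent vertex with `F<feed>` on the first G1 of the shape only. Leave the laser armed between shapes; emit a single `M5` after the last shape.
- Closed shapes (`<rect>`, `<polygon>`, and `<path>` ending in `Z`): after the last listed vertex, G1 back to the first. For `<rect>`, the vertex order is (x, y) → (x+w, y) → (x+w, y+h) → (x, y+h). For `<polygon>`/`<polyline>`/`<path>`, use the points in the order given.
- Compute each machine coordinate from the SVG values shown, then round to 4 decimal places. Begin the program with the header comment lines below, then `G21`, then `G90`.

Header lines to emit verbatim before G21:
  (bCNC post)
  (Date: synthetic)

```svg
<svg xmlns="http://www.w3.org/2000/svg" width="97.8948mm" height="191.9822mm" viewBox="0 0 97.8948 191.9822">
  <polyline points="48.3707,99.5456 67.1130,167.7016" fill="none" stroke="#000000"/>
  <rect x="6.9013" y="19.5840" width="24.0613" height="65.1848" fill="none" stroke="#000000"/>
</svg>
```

viewBox `0 0 97.8948 191.9822` with mm width/height → 1 unit = 1 mm. Flip: y_m = 191.9822 − y_svg.

**Shape 1** — `<polyline>` line segment, stroke `#000000` → cut (S754, F851). Machine vertices: (48.3707,92.4366) → (67.1130,24.2806). Open path.

**Shape 2** — `<rect>` rectangle, stroke `#000000` → cut (S754, F851). Machine vertices: (6.9013,172.3982) → (30.9626,172.3982) → (30.9626,107.2134) → (6.9013,107.2134) → (6.9013,172.3982). Closed: final G1 returns to the first vertex.

(bCNC post)
(Date: synthetic)
G21
G90
G00 X48.3707 Y92.4366
M3 S754
G1 X67.1130 Y24.2806 F851
G00 X6.9013 Y172.3982
M3 S754
G1 X30.9626 Y172.3982 F851
G1 X30.9626 Y107.2134
G1 X6.9013 Y107.2134
G1 X6.9013 Y172.3982
M5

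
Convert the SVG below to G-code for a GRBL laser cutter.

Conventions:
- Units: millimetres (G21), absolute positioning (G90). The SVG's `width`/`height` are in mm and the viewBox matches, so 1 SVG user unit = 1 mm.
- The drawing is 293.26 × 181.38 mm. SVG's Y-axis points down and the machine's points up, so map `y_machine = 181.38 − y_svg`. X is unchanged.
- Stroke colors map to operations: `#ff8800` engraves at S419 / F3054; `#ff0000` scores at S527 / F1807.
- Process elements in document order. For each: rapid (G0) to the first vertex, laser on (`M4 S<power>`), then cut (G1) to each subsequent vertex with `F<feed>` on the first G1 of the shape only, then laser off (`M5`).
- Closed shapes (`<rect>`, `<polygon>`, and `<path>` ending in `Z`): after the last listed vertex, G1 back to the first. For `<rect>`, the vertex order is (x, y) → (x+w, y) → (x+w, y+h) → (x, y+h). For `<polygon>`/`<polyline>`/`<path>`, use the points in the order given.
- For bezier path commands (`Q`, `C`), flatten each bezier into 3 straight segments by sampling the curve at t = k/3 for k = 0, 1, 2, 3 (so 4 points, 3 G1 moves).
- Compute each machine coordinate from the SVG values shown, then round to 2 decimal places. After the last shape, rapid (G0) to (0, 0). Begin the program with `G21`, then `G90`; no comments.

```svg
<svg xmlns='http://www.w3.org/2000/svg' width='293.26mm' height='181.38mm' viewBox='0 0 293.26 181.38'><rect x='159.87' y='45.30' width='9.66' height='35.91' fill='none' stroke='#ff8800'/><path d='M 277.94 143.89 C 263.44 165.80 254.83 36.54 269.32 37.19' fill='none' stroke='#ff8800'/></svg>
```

Since the viewBox matches the mm dimensions, user units are millimetres directly. The only transform is the Y-flip y_m = 181.38 − y_svg.

Shape 1 is a rectangle drawn with `<rect>`. Its stroke #ff8800 means engrave at S419, F3054. After flipping Y the toolpath is (159.87,136.08) → (169.53,136.08) → (169.53,100.17) → (159.87,100.17) → (159.87,136.08), returning to the start.

Shape 2 is a cubic bezier drawn with `<path>`. Its stroke #ff8800 means engrave at S419, F3054. After flipping Y the toolpath is (277.94,37.49) → (266.04,55.56) → (261.89,111.95) → (269.32,144.19).

G21
G90
G0 X159.87 Y136.08
M4 S419
G1 X169.53 Y136.08 F3054
G1 X169.53 Y100.17
G1 X159.87 Y100.17
G1 X159.87 Y136.08
M5
G0 X277.94 Y37.49
M4 S419
G1 X266.04 Y55.56 F3054
G1 X261.89 Y111.95
G1 X269.32 Y144.19
M5
G0 X0.00 Y0.00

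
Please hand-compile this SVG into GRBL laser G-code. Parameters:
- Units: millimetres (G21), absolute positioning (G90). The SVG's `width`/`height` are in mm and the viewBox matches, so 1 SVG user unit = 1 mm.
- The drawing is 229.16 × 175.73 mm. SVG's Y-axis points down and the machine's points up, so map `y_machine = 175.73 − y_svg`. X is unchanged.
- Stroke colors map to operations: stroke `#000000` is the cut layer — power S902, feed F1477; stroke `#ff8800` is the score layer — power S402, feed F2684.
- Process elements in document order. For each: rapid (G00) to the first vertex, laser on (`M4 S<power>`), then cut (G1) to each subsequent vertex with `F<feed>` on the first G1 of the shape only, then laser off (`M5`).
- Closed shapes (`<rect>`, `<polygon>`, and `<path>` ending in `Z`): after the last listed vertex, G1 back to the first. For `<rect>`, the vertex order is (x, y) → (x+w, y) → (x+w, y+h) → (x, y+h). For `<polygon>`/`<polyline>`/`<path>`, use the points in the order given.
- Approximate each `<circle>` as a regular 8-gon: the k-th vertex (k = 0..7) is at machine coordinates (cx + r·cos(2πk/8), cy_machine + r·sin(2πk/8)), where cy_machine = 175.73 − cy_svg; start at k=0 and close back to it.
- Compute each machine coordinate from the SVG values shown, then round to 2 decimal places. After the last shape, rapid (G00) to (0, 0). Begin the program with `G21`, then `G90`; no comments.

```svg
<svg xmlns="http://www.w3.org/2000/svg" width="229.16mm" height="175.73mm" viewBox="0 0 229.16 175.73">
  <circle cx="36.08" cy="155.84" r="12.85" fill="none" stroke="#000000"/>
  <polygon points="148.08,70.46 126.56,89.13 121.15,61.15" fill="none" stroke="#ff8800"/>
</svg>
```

G21
G90
G00 X48.93 Y19.89
M4 S902
G1 X45.17 Y28.98 F1477
G1 X36.08 Y32.74
G1 X26.99 Y28.98
G1 X23.23 Y19.89
G1 X26.99 Y10.80
G1 X36.08 Y7.04
G1 X45.17 Y10.80
G1 X48.93 Y19.89
M5
G00 X148.08 Y105.27
M4 S402
G1 X126.56 Y86.60 F2684
G1 X121.15 Y114.58
G1 X148.08 Y105.27
M5
G00 X0.00 Y0.00

Since the viewBox matches the mm dimensions, user units are millimetres directly. The only transform is the Y-flip y_m = 175.73 − y_svg.

Shape 1 is a circle drawn with `<circle>`. Its stroke #000000 means cut at S902, F1477. After flipping Y the toolpath is (48.93,19.89) → (45.17,28.98) → (36.08,32.74) → (26.99,28.98) → (23.23,19.89) → (26.99,10.80) → (36.08,7.04) → (45.17,10.80) → (48.93,19.89), returning to the start.

Shape 2 is a regular polygon drawn with `<polygon>`. Its stroke #ff8800 means score at S402, F2684. After flipping Y the toolpath is (148.08,105.27) → (126.56,86.60) → (121.15,114.58) → (148.08,105.27), returning to the start.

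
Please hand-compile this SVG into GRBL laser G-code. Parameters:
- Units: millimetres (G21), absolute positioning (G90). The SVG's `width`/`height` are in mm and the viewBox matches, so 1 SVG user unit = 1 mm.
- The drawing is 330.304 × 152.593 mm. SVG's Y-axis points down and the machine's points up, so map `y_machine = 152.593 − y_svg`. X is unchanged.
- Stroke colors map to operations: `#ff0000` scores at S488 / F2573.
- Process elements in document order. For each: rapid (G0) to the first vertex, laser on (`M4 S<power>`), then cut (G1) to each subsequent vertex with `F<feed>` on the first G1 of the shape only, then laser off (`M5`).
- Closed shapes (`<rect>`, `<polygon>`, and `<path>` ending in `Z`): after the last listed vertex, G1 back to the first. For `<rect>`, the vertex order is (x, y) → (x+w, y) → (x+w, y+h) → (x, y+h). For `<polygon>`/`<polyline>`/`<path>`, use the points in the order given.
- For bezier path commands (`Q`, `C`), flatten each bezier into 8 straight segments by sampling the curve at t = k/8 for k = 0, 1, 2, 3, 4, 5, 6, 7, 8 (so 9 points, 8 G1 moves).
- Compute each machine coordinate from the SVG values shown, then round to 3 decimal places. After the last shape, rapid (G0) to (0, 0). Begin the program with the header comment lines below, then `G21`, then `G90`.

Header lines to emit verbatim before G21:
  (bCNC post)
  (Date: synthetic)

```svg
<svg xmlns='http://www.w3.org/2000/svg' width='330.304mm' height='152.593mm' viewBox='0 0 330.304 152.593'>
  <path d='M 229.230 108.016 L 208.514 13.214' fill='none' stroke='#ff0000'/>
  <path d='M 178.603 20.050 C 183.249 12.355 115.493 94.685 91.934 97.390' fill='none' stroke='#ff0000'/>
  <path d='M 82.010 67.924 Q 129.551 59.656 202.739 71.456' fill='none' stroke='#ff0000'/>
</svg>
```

1 u = 1 mm; y_m = 152.593 − y.

[1] `<path>` line segment, #ff0000→score S488 F2573: (229.230,44.577) → (208.514,139.379)

[2] `<path>` cubic bezier, #ff0000→score S488 F2573: (178.603,132.543) → (177.179,131.540) → (170.334,124.085) → (159.434,112.167) → (145.845,97.773) → (130.935,82.892) → (116.068,69.511) → (102.613,59.618) → (91.934,55.203)

[3] `<path>` quadratic bezier, #ff0000→score S488 F2573: (82.010,84.669) → (94.296,86.422) → (107.383,87.549) → (121.272,88.048) → (135.963,87.920) → (151.455,87.165) → (167.748,85.783) → (184.843,83.773) → (202.739,81.137)

(bCNC post)
(Date: synthetic)
G21
G90
G0 X229.230 Y44.577
M4 S488
G1 X208.514 Y139.379 F2573
M5
G0 X178.603 Y132.543
M4 S488
G1 X177.179 Y131.540 F2573
G1 X170.334 Y124.085
G1 X159.434 Y112.167
G1 X145.845 Y97.773
G1 X130.935 Y82.892
G1 X116.068 Y69.511
G1 X102.613 Y59.618
G1 X91.934 Y55.203
M5
G0 X82.010 Y84.669
M4 S488
G1 X94.296 Y86.422 F2573
G1 X107.383 Y87.549
G1 X121.272 Y88.048
G1 X135.963 Y87.920
G1 X151.455 Y87.165
G1 X167.748 Y85.783
G1 X184.843 Y83.773
G1 X202.739 Y81.137
M5
G0 X0.000 Y0.000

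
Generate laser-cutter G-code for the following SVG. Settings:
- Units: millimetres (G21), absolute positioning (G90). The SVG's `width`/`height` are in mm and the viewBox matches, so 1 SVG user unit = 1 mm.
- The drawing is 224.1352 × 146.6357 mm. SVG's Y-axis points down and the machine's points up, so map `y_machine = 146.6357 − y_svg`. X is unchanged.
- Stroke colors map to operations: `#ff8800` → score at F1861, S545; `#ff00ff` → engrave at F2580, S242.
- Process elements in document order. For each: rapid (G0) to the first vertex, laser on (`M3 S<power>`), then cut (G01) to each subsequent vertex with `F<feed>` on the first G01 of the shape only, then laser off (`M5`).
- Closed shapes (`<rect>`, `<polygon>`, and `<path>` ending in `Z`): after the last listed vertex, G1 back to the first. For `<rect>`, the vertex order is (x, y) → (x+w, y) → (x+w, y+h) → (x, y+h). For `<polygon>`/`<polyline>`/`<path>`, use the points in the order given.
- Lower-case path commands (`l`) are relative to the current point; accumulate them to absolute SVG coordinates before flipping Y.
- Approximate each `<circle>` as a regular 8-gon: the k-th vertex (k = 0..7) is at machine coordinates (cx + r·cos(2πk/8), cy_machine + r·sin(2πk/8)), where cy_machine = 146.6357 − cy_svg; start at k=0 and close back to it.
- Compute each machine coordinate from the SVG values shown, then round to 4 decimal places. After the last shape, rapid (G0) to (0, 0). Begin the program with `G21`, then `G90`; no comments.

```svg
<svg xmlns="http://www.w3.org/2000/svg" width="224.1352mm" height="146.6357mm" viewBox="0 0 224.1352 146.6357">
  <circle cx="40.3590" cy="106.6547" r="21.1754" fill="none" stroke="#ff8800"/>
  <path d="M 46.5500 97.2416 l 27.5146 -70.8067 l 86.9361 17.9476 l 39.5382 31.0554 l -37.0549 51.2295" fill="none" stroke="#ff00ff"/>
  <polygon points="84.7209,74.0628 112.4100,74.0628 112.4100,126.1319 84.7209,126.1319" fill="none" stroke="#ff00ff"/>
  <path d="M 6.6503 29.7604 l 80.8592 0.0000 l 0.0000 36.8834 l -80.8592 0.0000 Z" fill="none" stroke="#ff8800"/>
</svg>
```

viewBox `0 0 224.1352 146.6357` with mm width/height → 1 unit = 1 mm. Flip: y_m = 146.6357 − y_svg.

**Shape 1** — `<circle>` circle, stroke `#ff8800` → score (S545, F1861). Machine vertices: (61.5344,39.9810) → (55.3323,54.9543) → (40.3590,61.1564) → (25.3857,54.9543) → (19.1836,39.9810) → (25.3857,25.0077) → (40.3590,18.8056) → (55.3323,25.0077) → (61.5344,39.9810). Closed: final G1 returns to the first vertex.

**Shape 2** — `<path>` open polyline, stroke `#ff00ff` → engrave (S242, F2580). Machine vertices: (46.5500,49.3941) → (74.0646,120.2008) → (161.0007,102.2532) → (200.5389,71.1978) → (163.4840,19.9683). Open path.

**Shape 3** — `<polygon>` rectangle, stroke `#ff00ff` → engrave (S242, F2580). Machine vertices: (84.7209,72.5729) → (112.4100,72.5729) → (112.4100,20.5038) → (84.7209,20.5038) → (84.7209,72.5729). Closed: final G1 returns to the first vertex.

**Shape 4** — `<path>` rectangle, stroke `#ff8800` → score (S545, F1861). Machine vertices: (6.6503,116.8753) → (87.5095,116.8753) → (87.5095,79.9919) → (6.6503,79.9919) → (6.6503,116.8753). Closed: final G1 returns to the first vertex.

G21
G90
G0 X61.5344 Y39.9810
M3 S545
G01 X55.3323 Y54.9543 F1861
G01 X40.3590 Y61.1564
G01 X25.3857 Y54.9543
G01 X19.1836 Y39.9810
G01 X25.3857 Y25.0077
G01 X40.3590 Y18.8056
G01 X55.3323 Y25.0077
G01 X61.5344 Y39.9810
M5
G0 X46.5500 Y49.3941
M3 S242
G01 X74.0646 Y120.2008 F2580
G01 X161.0007 Y102.2532
G01 X200.5389 Y71.1978
G01 X163.4840 Y19.9683
M5
G0 X84.7209 Y72.5729
M3 S242
G01 X112.4100 Y72.5729 F2580
G01 X112.4100 Y20.5038
G01 X84.7209 Y20.5038
G01 X84.7209 Y72.5729
M5
G0 X6.6503 Y116.8753
M3 S545
G01 X87.5095 Y116.8753 F1861
G01 X87.5095 Y79.9919
G01 X6.6503 Y79.9919
G01 X6.6503 Y116.8753
M5
G0 X0.0000 Y0.0000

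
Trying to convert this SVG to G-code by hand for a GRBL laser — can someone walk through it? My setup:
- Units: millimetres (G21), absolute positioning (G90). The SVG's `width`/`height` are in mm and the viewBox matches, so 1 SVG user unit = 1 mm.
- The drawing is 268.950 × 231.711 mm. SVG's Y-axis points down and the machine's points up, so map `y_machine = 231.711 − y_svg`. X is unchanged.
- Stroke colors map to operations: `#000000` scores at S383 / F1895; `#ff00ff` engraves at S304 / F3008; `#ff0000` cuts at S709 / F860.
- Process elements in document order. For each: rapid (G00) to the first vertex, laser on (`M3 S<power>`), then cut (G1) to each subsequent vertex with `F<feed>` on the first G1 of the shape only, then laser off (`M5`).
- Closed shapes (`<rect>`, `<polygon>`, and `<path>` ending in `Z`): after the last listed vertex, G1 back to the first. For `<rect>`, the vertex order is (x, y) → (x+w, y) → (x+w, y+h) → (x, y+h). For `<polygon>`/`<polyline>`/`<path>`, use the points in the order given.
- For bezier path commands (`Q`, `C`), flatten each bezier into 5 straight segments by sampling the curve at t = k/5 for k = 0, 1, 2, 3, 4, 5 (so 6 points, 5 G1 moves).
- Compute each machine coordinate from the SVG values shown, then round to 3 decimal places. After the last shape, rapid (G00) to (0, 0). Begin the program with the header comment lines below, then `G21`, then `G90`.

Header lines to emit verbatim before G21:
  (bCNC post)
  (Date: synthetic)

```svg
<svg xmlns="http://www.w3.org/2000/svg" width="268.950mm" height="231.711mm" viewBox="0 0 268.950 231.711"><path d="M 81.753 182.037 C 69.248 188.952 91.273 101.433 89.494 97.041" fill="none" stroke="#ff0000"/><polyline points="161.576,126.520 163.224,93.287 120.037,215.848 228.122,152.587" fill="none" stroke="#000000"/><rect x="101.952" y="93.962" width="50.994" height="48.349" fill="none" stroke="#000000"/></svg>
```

1 u = 1 mm; y_m = 231.711 − y.

[1] `<path>` cubic bezier, #ff0000→cut S709 F860: (81.753,49.674) → (77.927,55.437) → (79.588,75.340) → (83.936,100.863) → (88.172,123.480) → (89.494,134.670)

[2] `<polyline>` open polyline, #000000→score S383 F1895: (161.576,105.191) → (163.224,138.424) → (120.037,15.863) → (228.122,79.124)

[3] `<rect>` rectangle, #000000→score S383 F1895: (101.952,137.749) → (152.946,137.749) → (152.946,89.400) → (101.952,89.400) → (101.952,137.749) (closed)

(bCNC post)
(Date: synthetic)
G21
G90
G00 X81.753 Y49.674
M3 S709
G1 X77.927 Y55.437 F860
G1 X79.588 Y75.340
G1 X83.936 Y100.863
G1 X88.172 Y123.480
G1 X89.494 Y134.670
M5
G00 X161.576 Y105.191
M3 S383
G1 X163.224 Y138.424 F1895
G1 X120.037 Y15.863
G1 X228.122 Y79.124
M5
G00 X101.952 Y137.749
M3 S383
G1 X152.946 Y137.749 F1895
G1 X152.946 Y89.400
G1 X101.952 Y89.400
G1 X101.952 Y137.749
M5
G00 X0.000 Y0.000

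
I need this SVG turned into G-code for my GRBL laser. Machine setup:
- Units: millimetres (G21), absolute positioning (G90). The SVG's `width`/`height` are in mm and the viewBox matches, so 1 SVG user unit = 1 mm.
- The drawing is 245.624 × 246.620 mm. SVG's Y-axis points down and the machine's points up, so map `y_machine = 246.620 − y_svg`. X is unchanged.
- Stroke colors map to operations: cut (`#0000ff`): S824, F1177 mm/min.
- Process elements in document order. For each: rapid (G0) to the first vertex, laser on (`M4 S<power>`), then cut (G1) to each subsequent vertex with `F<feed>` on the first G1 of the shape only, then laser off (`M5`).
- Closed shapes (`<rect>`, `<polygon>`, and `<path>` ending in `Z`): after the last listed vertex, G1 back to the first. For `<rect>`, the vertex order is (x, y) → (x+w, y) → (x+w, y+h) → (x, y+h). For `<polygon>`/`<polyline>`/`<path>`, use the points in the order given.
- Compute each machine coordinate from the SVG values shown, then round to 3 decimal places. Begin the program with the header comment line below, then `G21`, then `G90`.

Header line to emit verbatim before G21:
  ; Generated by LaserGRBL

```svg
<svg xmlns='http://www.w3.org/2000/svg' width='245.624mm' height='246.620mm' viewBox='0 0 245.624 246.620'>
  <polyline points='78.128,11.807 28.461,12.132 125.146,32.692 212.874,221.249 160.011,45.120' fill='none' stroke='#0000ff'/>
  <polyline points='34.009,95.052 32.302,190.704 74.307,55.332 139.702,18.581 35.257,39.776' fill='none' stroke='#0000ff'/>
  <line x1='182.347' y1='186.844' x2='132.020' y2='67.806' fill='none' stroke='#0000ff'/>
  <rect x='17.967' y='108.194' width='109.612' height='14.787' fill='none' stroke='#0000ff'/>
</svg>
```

Since the viewBox matches the mm dimensions, user units are millimetres directly. The only transform is the Y-flip y_m = 246.620 − y_svg.

Shape 1 is a open polyline drawn with `<polyline>`. Its stroke #0000ff means cut at S824, F1177. After flipping Y the toolpath is (78.128,234.813) → (28.461,234.488) → (125.146,213.928) → (212.874,25.371) → (160.011,201.500).

Shape 2 is a open polyline drawn with `<polyline>`. Its stroke #0000ff means cut at S824, F1177. After flipping Y the toolpath is (34.009,151.568) → (32.302,55.916) → (74.307,191.288) → (139.702,228.039) → (35.257,206.844).

Shape 3 is a line segment drawn with `<line>`. Its stroke #0000ff means cut at S824, F1177. After flipping Y the toolpath is (182.347,59.776) → (132.020,178.814).

Shape 4 is a rectangle drawn with `<rect>`. Its stroke #0000ff means cut at S824, F1177. After flipping Y the toolpath is (17.967,138.426) → (127.579,138.426) → (127.579,123.639) → (17.967,123.639) → (17.967,138.426), returning to the start.

; Generated by LaserGRBL
G21
G90
G0 X78.128 Y234.813
M4 S824
G1 X28.461 Y234.488 F1177
G1 X125.146 Y213.928
G1 X212.874 Y25.371
G1 X160.011 Y201.500
M5
G0 X34.009 Y151.568
M4 S824
G1 X32.302 Y55.916 F1177
G1 X74.307 Y191.288
G1 X139.702 Y228.039
G1 X35.257 Y206.844
M5
G0 X182.347 Y59.776
M4 S824
G1 X132.020 Y178.814 F1177
M5
G0 X17.967 Y138.426
M4 S824
G1 X127.579 Y138.426 F1177
G1 X127.579 Y123.639
G1 X17.967 Y123.639
G1 X17.967 Y138.426
M5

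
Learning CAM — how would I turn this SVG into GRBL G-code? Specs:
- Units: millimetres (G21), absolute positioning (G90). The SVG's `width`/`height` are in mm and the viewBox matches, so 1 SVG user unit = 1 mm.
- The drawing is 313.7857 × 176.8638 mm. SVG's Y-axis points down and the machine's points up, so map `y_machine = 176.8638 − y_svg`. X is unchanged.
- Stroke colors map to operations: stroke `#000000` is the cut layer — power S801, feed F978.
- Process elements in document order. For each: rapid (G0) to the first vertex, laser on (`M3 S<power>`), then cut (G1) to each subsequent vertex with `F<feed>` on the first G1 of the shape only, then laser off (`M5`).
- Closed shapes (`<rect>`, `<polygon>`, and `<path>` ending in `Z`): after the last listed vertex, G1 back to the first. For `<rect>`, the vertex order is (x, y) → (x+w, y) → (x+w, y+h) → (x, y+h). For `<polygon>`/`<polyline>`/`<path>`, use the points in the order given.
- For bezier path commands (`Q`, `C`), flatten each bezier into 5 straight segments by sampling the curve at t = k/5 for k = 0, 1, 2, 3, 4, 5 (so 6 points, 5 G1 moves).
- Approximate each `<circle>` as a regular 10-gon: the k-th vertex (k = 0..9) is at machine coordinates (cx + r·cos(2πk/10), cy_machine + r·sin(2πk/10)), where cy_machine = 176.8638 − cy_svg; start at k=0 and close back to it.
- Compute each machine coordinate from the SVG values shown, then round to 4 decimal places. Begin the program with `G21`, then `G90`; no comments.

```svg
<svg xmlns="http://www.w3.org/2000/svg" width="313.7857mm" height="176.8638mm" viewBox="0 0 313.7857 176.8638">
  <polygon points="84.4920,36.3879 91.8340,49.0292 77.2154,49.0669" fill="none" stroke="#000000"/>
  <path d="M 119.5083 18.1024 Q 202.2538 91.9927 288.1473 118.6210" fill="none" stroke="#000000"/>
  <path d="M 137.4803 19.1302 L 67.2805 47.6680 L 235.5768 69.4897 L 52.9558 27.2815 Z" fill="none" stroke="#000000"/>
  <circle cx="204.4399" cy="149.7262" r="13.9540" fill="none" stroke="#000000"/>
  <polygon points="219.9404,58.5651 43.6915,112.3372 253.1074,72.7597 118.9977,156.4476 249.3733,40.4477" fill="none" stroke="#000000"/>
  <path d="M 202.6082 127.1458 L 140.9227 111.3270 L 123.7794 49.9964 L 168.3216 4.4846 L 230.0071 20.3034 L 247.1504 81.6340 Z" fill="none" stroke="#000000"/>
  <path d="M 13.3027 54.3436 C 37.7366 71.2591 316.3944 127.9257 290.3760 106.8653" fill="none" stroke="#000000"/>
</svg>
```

G21
G90
G0 X84.4920 Y140.4759
M3 S801
G1 X91.8340 Y127.8346 F978
G1 X77.2154 Y127.7969
G1 X84.4920 Y140.4759
M5
G0 X119.5083 Y158.7614
M3 S801
G1 X152.7324 Y131.0958 F978
G1 X186.2084 Y107.2111
G1 X219.9362 Y87.1074
G1 X253.9158 Y70.7846
G1 X288.1473 Y58.2428
M5
G0 X137.4803 Y157.7336
M3 S801
G1 X67.2805 Y129.1958 F978
G1 X235.5768 Y107.3741
G1 X52.9558 Y149.5823
G1 X137.4803 Y157.7336
M5
G0 X218.3939 Y27.1376
M3 S801
G1 X215.7289 Y35.3396 F978
G1 X208.7519 Y40.4086
G1 X200.1279 Y40.4086
G1 X193.1509 Y35.3396
G1 X190.4859 Y27.1376
G1 X193.1509 Y18.9356
G1 X200.1279 Y13.8666
G1 X208.7519 Y13.8666
G1 X215.7289 Y18.9356
G1 X218.3939 Y27.1376
M5
G0 X219.9404 Y118.2987
M3 S801
G1 X43.6915 Y64.5266 F978
G1 X253.1074 Y104.1041
G1 X118.9977 Y20.4162
G1 X249.3733 Y136.4161
G1 X219.9404 Y118.2987
M5
G0 X202.6082 Y49.7180
M3 S801
G1 X140.9227 Y65.5368 F978
G1 X123.7794 Y126.8674
G1 X168.3216 Y172.3792
G1 X230.0071 Y156.5604
G1 X247.1504 Y95.2298
G1 X202.6082 Y49.7180
M5
G0 X13.3027 Y122.5202
M3 S801
G1 X53.9987 Y108.5406 F978
G1 X128.8812 Y90.6597
G1 X211.1231 Y74.5164
G1 X273.8971 Y65.7497
G1 X290.3760 Y69.9985
M5

1 u = 1 mm; y_m = 176.8638 − y.

[1] `<polygon>` regular polygon, #000000→cut S801 F978: (84.4920,140.4759) → (91.8340,127.8346) → (77.2154,127.7969) → (84.4920,140.4759) (closed)

[2] `<path>` quadratic bezier, #000000→cut S801 F978: (119.5083,158.7614) → (152.7324,131.0958) → (186.2084,107.2111) → (219.9362,87.1074) → (253.9158,70.7846) → (288.1473,58.2428)

[3] `<path>` closed polygon, #000000→cut S801 F978: (137.4803,157.7336) → (67.2805,129.1958) → (235.5768,107.3741) → (52.9558,149.5823) → (137.4803,157.7336) (closed)

[4] `<circle>` circle, #000000→cut S801 F978: (218.3939,27.1376) → (215.7289,35.3396) → (208.7519,40.4086) → (200.1279,40.4086) → (193.1509,35.3396) → (190.4859,27.1376) → (193.1509,18.9356) → (200.1279,13.8666) → (208.7519,13.8666) → (215.7289,18.9356) → (218.3939,27.1376) (closed)

[5] `<polygon>` closed polygon, #000000→cut S801 F978: (219.9404,118.2987) → (43.6915,64.5266) → (253.1074,104.1041) → (118.9977,20.4162) → (249.3733,136.4161) → (219.9404,118.2987) (closed)

[6] `<path>` regular polygon, #000000→cut S801 F978: (202.6082,49.7180) → (140.9227,65.5368) → (123.7794,126.8674) → (168.3216,172.3792) → (230.0071,156.5604) → (247.1504,95.2298) → (202.6082,49.7180) (closed)

[7] `<path>` cubic bezier, #000000→cut S801 F978: (13.3027,122.5202) → (53.9987,108.5406) → (128.8812,90.6597) → (211.1231,74.5164) → (273.8971,65.7497) → (290.3760,69.9985)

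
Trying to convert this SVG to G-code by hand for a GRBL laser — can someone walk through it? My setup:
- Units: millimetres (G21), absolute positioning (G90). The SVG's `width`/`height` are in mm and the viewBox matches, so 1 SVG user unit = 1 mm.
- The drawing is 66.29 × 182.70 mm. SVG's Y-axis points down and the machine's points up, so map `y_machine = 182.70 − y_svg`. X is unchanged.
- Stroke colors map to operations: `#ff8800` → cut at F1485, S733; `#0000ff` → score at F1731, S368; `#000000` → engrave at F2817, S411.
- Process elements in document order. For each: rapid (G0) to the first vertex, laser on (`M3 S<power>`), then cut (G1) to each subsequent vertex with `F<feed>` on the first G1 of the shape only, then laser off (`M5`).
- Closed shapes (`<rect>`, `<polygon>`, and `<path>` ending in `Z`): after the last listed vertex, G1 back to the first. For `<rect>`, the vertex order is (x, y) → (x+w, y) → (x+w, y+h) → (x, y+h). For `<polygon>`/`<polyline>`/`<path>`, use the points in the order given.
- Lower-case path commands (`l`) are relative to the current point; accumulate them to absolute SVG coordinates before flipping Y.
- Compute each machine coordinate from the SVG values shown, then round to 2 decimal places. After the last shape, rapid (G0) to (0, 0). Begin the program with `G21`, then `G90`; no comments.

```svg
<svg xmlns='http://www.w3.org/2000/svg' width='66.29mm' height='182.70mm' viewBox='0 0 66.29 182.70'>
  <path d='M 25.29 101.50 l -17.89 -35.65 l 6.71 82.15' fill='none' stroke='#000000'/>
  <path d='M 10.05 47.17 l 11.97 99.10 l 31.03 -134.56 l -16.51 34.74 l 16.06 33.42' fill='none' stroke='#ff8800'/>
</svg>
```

viewBox `0 0 66.29 182.70` with mm width/height → 1 unit = 1 mm. Flip: y_m = 182.70 − y_svg.

**Shape 1** — `<path>` open polyline, stroke `#000000` → engrave (S411, F2817). Machine vertices: (25.29,81.20) → (7.40,116.85) → (14.11,34.70). Open path.

**Shape 2** — `<path>` open polyline, stroke `#ff8800` → cut (S733, F1485). Machine vertices: (10.05,135.53) → (22.02,36.43) → (53.05,170.99) → (36.54,136.25) → (52.60,102.83). Open path.

G21
G90
G0 X25.29 Y81.20
M3 S411
G1 X7.40 Y116.85 F2817
G1 X14.11 Y34.70
M5
G0 X10.05 Y135.53
M3 S733
G1 X22.02 Y36.43 F1485
G1 X53.05 Y170.99
G1 X36.54 Y136.25
G1 X52.60 Y102.83
M5
G0 X0.00 Y0.00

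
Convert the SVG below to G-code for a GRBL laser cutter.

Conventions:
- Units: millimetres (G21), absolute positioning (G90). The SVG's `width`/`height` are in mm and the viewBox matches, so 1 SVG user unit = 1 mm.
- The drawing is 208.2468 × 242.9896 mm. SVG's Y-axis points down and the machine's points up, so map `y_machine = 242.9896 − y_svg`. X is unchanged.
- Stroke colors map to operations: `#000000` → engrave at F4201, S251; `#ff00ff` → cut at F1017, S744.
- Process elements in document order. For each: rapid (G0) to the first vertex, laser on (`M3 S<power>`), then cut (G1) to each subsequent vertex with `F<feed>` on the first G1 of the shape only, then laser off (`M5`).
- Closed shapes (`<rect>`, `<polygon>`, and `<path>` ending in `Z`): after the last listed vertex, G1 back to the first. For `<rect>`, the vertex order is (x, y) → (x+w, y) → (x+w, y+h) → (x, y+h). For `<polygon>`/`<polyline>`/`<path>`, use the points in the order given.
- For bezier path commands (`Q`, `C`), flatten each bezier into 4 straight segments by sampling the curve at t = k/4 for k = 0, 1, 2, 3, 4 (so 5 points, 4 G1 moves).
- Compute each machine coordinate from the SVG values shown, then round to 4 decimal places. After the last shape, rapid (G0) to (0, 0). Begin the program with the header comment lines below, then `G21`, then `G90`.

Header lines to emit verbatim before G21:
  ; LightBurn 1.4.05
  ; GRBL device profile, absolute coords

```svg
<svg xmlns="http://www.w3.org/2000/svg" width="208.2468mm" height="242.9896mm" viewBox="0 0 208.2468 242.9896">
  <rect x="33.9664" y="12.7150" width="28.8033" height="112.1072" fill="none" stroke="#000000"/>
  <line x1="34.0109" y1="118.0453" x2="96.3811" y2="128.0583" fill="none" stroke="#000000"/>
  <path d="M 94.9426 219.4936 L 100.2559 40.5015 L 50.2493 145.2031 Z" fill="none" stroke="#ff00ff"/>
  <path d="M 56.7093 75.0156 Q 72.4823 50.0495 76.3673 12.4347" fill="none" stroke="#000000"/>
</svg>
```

; LightBurn 1.4.05
; GRBL device profile, absolute coords
G21
G90
G0 X33.9664 Y230.2746
M3 S251
G1 X62.7697 Y230.2746 F4201
G1 X62.7697 Y118.1674
G1 X33.9664 Y118.1674
G1 X33.9664 Y230.2746
M5
G0 X34.0109 Y124.9443
M3 S251
G1 X96.3811 Y114.9313 F4201
M5
G0 X94.9426 Y23.4960
M3 S744
G1 X100.2559 Y202.4881 F1017
G1 X50.2493 Y97.7865
G1 X94.9426 Y23.4960
M5
G0 X56.7093 Y167.9740
M3 S251
G1 X63.8528 Y181.2476 F4201
G1 X69.5103 Y196.1023
G1 X73.6818 Y212.5380
G1 X76.3673 Y230.5549
M5
G0 X0.0000 Y0.0000

viewBox `0 0 208.2468 242.9896` with mm width/height → 1 unit = 1 mm. Flip: y_m = 242.9896 − y_svg.

**Shape 1** — `<rect>` rectangle, stroke `#000000` → engrave (S251, F4201). Machine vertices: (33.9664,230.2746) → (62.7697,230.2746) → (62.7697,118.1674) → (33.9664,118.1674) → (33.9664,230.2746). Closed: final G1 returns to the first vertex.

**Shape 2** — `<line>` line segment, stroke `#000000` → engrave (S251, F4201). Machine vertices: (34.0109,124.9443) → (96.3811,114.9313). Open path.

**Shape 3** — `<path>` closed polygon, stroke `#ff00ff` → cut (S744, F1017). Machine vertices: (94.9426,23.4960) → (100.2559,202.4881) → (50.2493,97.7865) → (94.9426,23.4960). Closed: final G1 returns to the first vertex.

**Shape 4** — `<path>` quadratic bezier, stroke `#000000` → engrave (S251, F4201). Control points (SVG): P0=(56.7093,75.0156), P1=(72.4823,50.0495), P2=(76.3673,12.4347); sampled at t=k/4. Machine vertices: (56.7093,167.9740) → (63.8528,181.2476) → (69.5103,196.1023) → (73.6818,212.5380) → (76.3673,230.5549). Open path.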